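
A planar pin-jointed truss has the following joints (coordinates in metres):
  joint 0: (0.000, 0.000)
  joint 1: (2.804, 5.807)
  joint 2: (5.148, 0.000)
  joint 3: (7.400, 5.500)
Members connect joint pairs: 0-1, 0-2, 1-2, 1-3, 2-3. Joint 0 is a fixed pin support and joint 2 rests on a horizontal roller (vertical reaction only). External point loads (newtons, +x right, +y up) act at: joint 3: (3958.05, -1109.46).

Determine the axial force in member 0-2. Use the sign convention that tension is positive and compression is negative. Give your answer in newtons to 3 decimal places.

N=4 nodes, M=5 members, R=3 reactions → 2N=8, M+R=8
member 0 (0-1): L=6.4485, (cx,cy)=(0.4348,0.9005)
member 1 (0-2): L=5.1480, (cx,cy)=(1.0000,0.0000)
member 2 (1-2): L=6.2622, (cx,cy)=(0.3743,-0.9273)
member 3 (1-3): L=4.6062, (cx,cy)=(0.9978,-0.0666)
member 4 (2-3): L=5.9432, (cx,cy)=(0.3789,0.9254)
solve A·x = −loads:
  F[0-1] = +5234.8115 N (tension)
  F[0-2] = +1681.8120 N (tension)
  F[1-2] = -5392.9470 N (compression)
  F[1-3] = +4304.4282 N (tension)
  F[2-3] = -888.8586 N (compression)
  Rx@0 = -3958.0500 N
  Ry@0 = -4714.0208 N
  Ry@2 = +5823.4808 N

1681.812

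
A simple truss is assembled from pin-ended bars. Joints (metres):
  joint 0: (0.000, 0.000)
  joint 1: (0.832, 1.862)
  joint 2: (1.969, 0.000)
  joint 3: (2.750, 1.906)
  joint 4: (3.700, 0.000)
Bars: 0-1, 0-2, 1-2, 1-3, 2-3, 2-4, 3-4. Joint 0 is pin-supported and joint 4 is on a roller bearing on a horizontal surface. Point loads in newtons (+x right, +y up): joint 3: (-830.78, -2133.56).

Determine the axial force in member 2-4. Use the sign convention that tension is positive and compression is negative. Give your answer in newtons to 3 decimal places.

N=5 nodes, M=7 members, R=3 reactions → 2N=10, M+R=10
member 0 (0-1): L=2.0394, (cx,cy)=(0.4080,0.9130)
member 1 (0-2): L=1.9690, (cx,cy)=(1.0000,0.0000)
member 2 (1-2): L=2.1817, (cx,cy)=(0.5212,-0.8535)
member 3 (1-3): L=1.9185, (cx,cy)=(0.9997,0.0229)
member 4 (2-3): L=2.0598, (cx,cy)=(0.3792,0.9253)
member 5 (2-4): L=1.7310, (cx,cy)=(1.0000,0.0000)
member 6 (3-4): L=2.1296, (cx,cy)=(0.4461,-0.8950)
solve A·x = −loads:
  F[0-1] = -1068.7502 N (compression)
  F[0-2] = -394.7754 N (compression)
  F[1-2] = +1115.9544 N (tension)
  F[1-3] = -1017.8557 N (compression)
  F[2-3] = -1029.2821 N (compression)
  F[2-4] = +577.0727 N (tension)
  F[3-4] = -1293.6347 N (compression)
  Rx@0 = +830.7800 N
  Ry@0 = +975.7699 N
  Ry@4 = +1157.7901 N

577.073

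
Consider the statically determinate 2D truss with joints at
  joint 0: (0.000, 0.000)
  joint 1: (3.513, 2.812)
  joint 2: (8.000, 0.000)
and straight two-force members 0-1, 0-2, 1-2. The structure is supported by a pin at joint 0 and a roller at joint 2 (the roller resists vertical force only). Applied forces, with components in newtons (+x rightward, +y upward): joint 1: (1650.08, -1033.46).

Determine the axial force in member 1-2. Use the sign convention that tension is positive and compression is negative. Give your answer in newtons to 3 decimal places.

-1946.808

N=3 nodes, M=3 members, R=3 reactions → 2N=6, M+R=6
member 0 (0-1): L=4.4998, (cx,cy)=(0.7807,0.6249)
member 1 (0-2): L=8.0000, (cx,cy)=(1.0000,0.0000)
member 2 (1-2): L=5.2953, (cx,cy)=(0.8474,-0.5310)
solve A·x = −loads:
  F[0-1] = +0.5781 N (tension)
  F[0-2] = +1649.6287 N (tension)
  F[1-2] = -1946.8080 N (compression)
  Rx@0 = -1650.0800 N
  Ry@0 = -0.3612 N
  Ry@2 = +1033.8212 N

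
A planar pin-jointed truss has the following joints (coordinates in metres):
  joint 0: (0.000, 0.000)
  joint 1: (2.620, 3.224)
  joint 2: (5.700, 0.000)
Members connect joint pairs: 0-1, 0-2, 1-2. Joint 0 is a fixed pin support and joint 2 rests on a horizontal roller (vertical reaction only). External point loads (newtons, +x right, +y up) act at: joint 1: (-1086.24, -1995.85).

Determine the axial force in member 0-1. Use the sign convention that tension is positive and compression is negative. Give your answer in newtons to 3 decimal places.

N=3 nodes, M=3 members, R=3 reactions → 2N=6, M+R=6
member 0 (0-1): L=4.1543, (cx,cy)=(0.6307,0.7761)
member 1 (0-2): L=5.7000, (cx,cy)=(1.0000,0.0000)
member 2 (1-2): L=4.4588, (cx,cy)=(0.6908,-0.7231)
solve A·x = −loads:
  F[0-1] = -2181.3553 N (compression)
  F[0-2] = +289.4647 N (tension)
  F[1-2] = -419.0438 N (compression)
  Rx@0 = +1086.2400 N
  Ry@0 = +1692.8519 N
  Ry@2 = +302.9981 N

-2181.355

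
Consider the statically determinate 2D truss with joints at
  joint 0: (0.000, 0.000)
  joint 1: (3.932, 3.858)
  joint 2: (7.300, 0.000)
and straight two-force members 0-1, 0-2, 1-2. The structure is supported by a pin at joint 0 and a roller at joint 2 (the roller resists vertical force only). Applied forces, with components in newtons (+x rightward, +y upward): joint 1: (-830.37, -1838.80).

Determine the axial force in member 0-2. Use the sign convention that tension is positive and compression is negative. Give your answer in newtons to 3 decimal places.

481.532

N=3 nodes, M=3 members, R=3 reactions → 2N=6, M+R=6
member 0 (0-1): L=5.5086, (cx,cy)=(0.7138,0.7004)
member 1 (0-2): L=7.3000, (cx,cy)=(1.0000,0.0000)
member 2 (1-2): L=5.1213, (cx,cy)=(0.6576,-0.7533)
solve A·x = −loads:
  F[0-1] = -1837.9337 N (compression)
  F[0-2] = +481.5317 N (tension)
  F[1-2] = -732.2038 N (compression)
  Rx@0 = +830.3700 N
  Ry@0 = +1287.2118 N
  Ry@2 = +551.5882 N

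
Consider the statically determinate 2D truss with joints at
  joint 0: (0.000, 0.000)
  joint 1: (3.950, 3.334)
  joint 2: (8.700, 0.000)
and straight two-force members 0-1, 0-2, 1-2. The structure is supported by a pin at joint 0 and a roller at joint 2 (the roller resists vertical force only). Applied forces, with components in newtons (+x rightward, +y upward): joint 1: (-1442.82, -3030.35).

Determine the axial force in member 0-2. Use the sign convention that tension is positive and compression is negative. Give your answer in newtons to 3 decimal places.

1172.446

N=3 nodes, M=3 members, R=3 reactions → 2N=6, M+R=6
member 0 (0-1): L=5.1690, (cx,cy)=(0.7642,0.6450)
member 1 (0-2): L=8.7000, (cx,cy)=(1.0000,0.0000)
member 2 (1-2): L=5.8033, (cx,cy)=(0.8185,-0.5745)
solve A·x = −loads:
  F[0-1] = -3422.3241 N (compression)
  F[0-2] = +1172.4456 N (tension)
  F[1-2] = -1432.4273 N (compression)
  Rx@0 = +1442.8200 N
  Ry@0 = +2207.4166 N
  Ry@2 = +822.9334 N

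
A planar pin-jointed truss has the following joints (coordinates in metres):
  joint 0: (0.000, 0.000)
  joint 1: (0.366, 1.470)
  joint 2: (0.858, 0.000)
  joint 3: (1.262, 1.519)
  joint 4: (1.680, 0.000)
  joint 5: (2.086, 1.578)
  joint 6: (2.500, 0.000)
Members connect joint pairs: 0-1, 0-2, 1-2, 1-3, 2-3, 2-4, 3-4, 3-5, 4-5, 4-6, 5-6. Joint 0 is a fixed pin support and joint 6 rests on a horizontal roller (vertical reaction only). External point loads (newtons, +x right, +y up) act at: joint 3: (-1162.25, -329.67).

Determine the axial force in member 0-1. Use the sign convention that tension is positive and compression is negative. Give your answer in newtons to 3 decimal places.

N=7 nodes, M=11 members, R=3 reactions → 2N=14, M+R=14
member 0 (0-1): L=1.5149, (cx,cy)=(0.2416,0.9704)
member 1 (0-2): L=0.8580, (cx,cy)=(1.0000,0.0000)
member 2 (1-2): L=1.5501, (cx,cy)=(0.3174,-0.9483)
member 3 (1-3): L=0.8973, (cx,cy)=(0.9985,0.0546)
member 4 (2-3): L=1.5718, (cx,cy)=(0.2570,0.9664)
member 5 (2-4): L=0.8220, (cx,cy)=(1.0000,0.0000)
member 6 (3-4): L=1.5755, (cx,cy)=(0.2653,-0.9642)
member 7 (3-5): L=0.8261, (cx,cy)=(0.9974,0.0714)
member 8 (4-5): L=1.6294, (cx,cy)=(0.2492,0.9685)
member 9 (4-6): L=0.8200, (cx,cy)=(1.0000,0.0000)
member 10 (5-6): L=1.6314, (cx,cy)=(0.2538,-0.9673)
solve A·x = −loads:
  F[0-1] = -895.9790 N (compression)
  F[0-2] = -945.7783 N (compression)
  F[1-2] = +888.1012 N (tension)
  F[1-3] = -499.0897 N (compression)
  F[2-3] = -871.4603 N (compression)
  F[2-4] = -439.9144 N (compression)
  F[3-4] = +581.0504 N (tension)
  F[3-5] = +286.4824 N (tension)
  F[4-5] = -578.4715 N (compression)
  F[4-6] = -141.6115 N (compression)
  F[5-6] = +558.0330 N (tension)
  Rx@0 = +1162.2500 N
  Ry@0 = +869.4357 N
  Ry@6 = -539.7657 N

-895.979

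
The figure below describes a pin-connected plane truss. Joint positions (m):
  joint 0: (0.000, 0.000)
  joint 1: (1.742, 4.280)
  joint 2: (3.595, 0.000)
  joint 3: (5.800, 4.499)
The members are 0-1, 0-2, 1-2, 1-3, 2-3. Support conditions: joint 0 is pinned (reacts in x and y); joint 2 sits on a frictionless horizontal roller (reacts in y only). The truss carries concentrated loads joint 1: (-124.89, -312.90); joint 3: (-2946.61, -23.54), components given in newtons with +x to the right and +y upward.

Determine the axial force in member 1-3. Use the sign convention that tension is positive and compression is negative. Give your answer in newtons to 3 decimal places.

N=4 nodes, M=5 members, R=3 reactions → 2N=8, M+R=8
member 0 (0-1): L=4.6209, (cx,cy)=(0.3770,0.9262)
member 1 (0-2): L=3.5950, (cx,cy)=(1.0000,0.0000)
member 2 (1-2): L=4.6639, (cx,cy)=(0.3973,-0.9177)
member 3 (1-3): L=4.0639, (cx,cy)=(0.9985,0.0539)
member 4 (2-3): L=5.0103, (cx,cy)=(0.4401,0.8980)
solve A·x = −loads:
  F[0-1] = -4300.3713 N (compression)
  F[0-2] = -1450.3432 N (compression)
  F[1-2] = +3822.1058 N (tension)
  F[1-3] = -3019.2016 N (compression)
  F[2-3] = +154.9771 N (tension)
  Rx@0 = +3071.5000 N
  Ry@0 = +3983.0947 N
  Ry@2 = -3646.6547 N

-3019.202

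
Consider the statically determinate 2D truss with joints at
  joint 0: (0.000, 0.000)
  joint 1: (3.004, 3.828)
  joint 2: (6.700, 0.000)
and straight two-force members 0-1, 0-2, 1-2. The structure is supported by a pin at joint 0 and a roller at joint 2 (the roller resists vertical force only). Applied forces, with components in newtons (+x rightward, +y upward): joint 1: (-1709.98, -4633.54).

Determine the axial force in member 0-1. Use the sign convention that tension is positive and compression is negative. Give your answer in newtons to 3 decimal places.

N=3 nodes, M=3 members, R=3 reactions → 2N=6, M+R=6
member 0 (0-1): L=4.8660, (cx,cy)=(0.6173,0.7867)
member 1 (0-2): L=6.7000, (cx,cy)=(1.0000,0.0000)
member 2 (1-2): L=5.3211, (cx,cy)=(0.6946,-0.7194)
solve A·x = −loads:
  F[0-1] = -4491.0248 N (compression)
  F[0-2] = +1062.5518 N (tension)
  F[1-2] = -1529.7441 N (compression)
  Rx@0 = +1709.9800 N
  Ry@0 = +3533.0399 N
  Ry@2 = +1100.5001 N

-4491.025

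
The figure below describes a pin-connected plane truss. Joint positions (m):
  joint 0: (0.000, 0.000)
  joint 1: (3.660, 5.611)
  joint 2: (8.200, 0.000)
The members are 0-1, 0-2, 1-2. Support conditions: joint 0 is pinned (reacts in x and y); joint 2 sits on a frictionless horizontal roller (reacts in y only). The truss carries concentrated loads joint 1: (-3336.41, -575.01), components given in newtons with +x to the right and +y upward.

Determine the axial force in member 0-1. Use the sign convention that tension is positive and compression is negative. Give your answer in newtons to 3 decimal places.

N=3 nodes, M=3 members, R=3 reactions → 2N=6, M+R=6
member 0 (0-1): L=6.6992, (cx,cy)=(0.5463,0.8376)
member 1 (0-2): L=8.2000, (cx,cy)=(1.0000,0.0000)
member 2 (1-2): L=7.2177, (cx,cy)=(0.6290,-0.7774)
solve A·x = −loads:
  F[0-1] = -3105.8551 N (compression)
  F[0-2] = -1639.5693 N (compression)
  F[1-2] = +2606.5834 N (tension)
  Rx@0 = +3336.4100 N
  Ry@0 = +2601.3588 N
  Ry@2 = -2026.3488 N

-3105.855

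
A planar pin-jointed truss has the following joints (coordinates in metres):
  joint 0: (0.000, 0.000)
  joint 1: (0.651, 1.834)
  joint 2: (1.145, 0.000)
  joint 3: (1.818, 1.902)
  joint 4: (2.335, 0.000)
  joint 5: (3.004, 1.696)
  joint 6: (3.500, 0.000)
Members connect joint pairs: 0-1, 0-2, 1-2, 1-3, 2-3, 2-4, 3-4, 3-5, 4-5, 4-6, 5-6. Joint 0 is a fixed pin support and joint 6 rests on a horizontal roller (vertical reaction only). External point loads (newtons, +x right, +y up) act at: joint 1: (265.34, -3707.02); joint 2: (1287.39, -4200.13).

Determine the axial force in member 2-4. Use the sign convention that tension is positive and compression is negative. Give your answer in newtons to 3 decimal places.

1947.818

N=7 nodes, M=11 members, R=3 reactions → 2N=14, M+R=14
member 0 (0-1): L=1.9461, (cx,cy)=(0.3345,0.9424)
member 1 (0-2): L=1.1450, (cx,cy)=(1.0000,0.0000)
member 2 (1-2): L=1.8994, (cx,cy)=(0.2601,-0.9656)
member 3 (1-3): L=1.1690, (cx,cy)=(0.9983,0.0582)
member 4 (2-3): L=2.0176, (cx,cy)=(0.3336,0.9427)
member 5 (2-4): L=1.1900, (cx,cy)=(1.0000,0.0000)
member 6 (3-4): L=1.9710, (cx,cy)=(0.2623,-0.9650)
member 7 (3-5): L=1.2038, (cx,cy)=(0.9852,-0.1711)
member 8 (4-5): L=1.8232, (cx,cy)=(0.3669,0.9302)
member 9 (4-6): L=1.1650, (cx,cy)=(1.0000,0.0000)
member 10 (5-6): L=1.7670, (cx,cy)=(0.2807,-0.9598)
solve A·x = −loads:
  F[0-1] = -6053.2863 N (compression)
  F[0-2] = +3577.6323 N (tension)
  F[1-2] = +1900.7003 N (tension)
  F[1-3] = -2789.3126 N (compression)
  F[2-3] = +2508.5180 N (tension)
  F[2-4] = +1947.8183 N (tension)
  F[3-4] = -2027.6389 N (compression)
  F[3-5] = -1437.1659 N (compression)
  F[4-5] = +2103.3656 N (tension)
  F[4-6] = +644.1526 N (tension)
  F[5-6] = -2294.8463 N (compression)
  Rx@0 = -1552.7300 N
  Ry@0 = +5704.5636 N
  Ry@6 = +2202.5864 N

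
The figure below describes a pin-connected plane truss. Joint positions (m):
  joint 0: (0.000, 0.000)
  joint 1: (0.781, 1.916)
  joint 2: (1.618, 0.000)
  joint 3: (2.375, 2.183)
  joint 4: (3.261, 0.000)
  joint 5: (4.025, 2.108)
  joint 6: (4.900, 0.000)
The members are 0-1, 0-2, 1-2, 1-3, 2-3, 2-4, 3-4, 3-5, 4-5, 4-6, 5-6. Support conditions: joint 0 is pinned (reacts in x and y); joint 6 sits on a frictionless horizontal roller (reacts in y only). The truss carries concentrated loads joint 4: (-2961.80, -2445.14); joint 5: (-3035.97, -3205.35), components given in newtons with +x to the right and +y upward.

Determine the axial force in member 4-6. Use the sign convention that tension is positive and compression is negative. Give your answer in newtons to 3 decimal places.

N=7 nodes, M=11 members, R=3 reactions → 2N=14, M+R=14
member 0 (0-1): L=2.0691, (cx,cy)=(0.3775,0.9260)
member 1 (0-2): L=1.6180, (cx,cy)=(1.0000,0.0000)
member 2 (1-2): L=2.0908, (cx,cy)=(0.4003,-0.9164)
member 3 (1-3): L=1.6162, (cx,cy)=(0.9863,0.1652)
member 4 (2-3): L=2.3105, (cx,cy)=(0.3276,0.9448)
member 5 (2-4): L=1.6430, (cx,cy)=(1.0000,0.0000)
member 6 (3-4): L=2.3559, (cx,cy)=(0.3761,-0.9266)
member 7 (3-5): L=1.6517, (cx,cy)=(0.9990,-0.0454)
member 8 (4-5): L=2.2422, (cx,cy)=(0.3407,0.9402)
member 9 (4-6): L=1.6390, (cx,cy)=(1.0000,0.0000)
member 10 (5-6): L=2.2824, (cx,cy)=(0.3834,-0.9236)
solve A·x = −loads:
  F[0-1] = -2911.7456 N (compression)
  F[0-2] = -4898.6857 N (compression)
  F[1-2] = +2554.5714 N (tension)
  F[1-3] = -2151.2816 N (compression)
  F[2-3] = -2477.7046 N (compression)
  F[2-4] = -3064.2751 N (compression)
  F[3-4] = +3111.2633 N (tension)
  F[3-5] = -4107.7835 N (compression)
  F[4-5] = -465.5920 N (compression)
  F[4-6] = +1226.2224 N (tension)
  F[5-6] = -3198.5300 N (compression)
  Rx@0 = +5997.7700 N
  Ry@0 = +2696.3450 N
  Ry@6 = +2954.1450 N

1226.222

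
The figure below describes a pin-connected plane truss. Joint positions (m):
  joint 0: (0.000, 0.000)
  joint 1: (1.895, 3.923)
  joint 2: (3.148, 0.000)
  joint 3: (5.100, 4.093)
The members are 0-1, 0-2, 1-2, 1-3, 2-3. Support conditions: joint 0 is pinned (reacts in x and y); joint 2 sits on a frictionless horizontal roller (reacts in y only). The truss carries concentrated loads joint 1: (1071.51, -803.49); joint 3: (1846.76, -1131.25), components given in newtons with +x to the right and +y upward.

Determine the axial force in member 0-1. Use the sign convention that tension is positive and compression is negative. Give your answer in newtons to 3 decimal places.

4573.373

N=4 nodes, M=5 members, R=3 reactions → 2N=8, M+R=8
member 0 (0-1): L=4.3567, (cx,cy)=(0.4350,0.9004)
member 1 (0-2): L=3.1480, (cx,cy)=(1.0000,0.0000)
member 2 (1-2): L=4.1182, (cx,cy)=(0.3043,-0.9526)
member 3 (1-3): L=3.2095, (cx,cy)=(0.9986,0.0530)
member 4 (2-3): L=4.5346, (cx,cy)=(0.4305,0.9026)
solve A·x = −loads:
  F[0-1] = +4573.3729 N (tension)
  F[0-2] = +929.0317 N (tension)
  F[1-2] = -5030.2033 N (compression)
  F[1-3] = +2451.6386 N (tension)
  F[2-3] = -1397.1825 N (compression)
  Rx@0 = -2918.2700 N
  Ry@0 = -4118.0907 N
  Ry@2 = +6052.8307 N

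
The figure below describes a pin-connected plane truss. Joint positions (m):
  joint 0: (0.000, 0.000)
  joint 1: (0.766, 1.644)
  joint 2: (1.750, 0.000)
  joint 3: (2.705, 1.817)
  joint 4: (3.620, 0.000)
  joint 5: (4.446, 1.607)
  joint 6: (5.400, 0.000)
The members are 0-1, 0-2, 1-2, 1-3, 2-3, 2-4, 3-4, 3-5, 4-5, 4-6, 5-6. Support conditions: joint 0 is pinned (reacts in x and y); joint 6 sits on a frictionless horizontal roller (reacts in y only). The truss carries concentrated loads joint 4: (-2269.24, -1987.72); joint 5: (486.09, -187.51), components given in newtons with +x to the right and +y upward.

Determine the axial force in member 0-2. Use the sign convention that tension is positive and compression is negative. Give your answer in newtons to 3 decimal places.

-1529.829

N=7 nodes, M=11 members, R=3 reactions → 2N=14, M+R=14
member 0 (0-1): L=1.8137, (cx,cy)=(0.4223,0.9064)
member 1 (0-2): L=1.7500, (cx,cy)=(1.0000,0.0000)
member 2 (1-2): L=1.9160, (cx,cy)=(0.5136,-0.8580)
member 3 (1-3): L=1.9467, (cx,cy)=(0.9960,0.0889)
member 4 (2-3): L=2.0527, (cx,cy)=(0.4652,0.8852)
member 5 (2-4): L=1.8700, (cx,cy)=(1.0000,0.0000)
member 6 (3-4): L=2.0344, (cx,cy)=(0.4498,-0.8931)
member 7 (3-5): L=1.7536, (cx,cy)=(0.9928,-0.1198)
member 8 (4-5): L=1.8069, (cx,cy)=(0.4571,0.8894)
member 9 (4-6): L=1.7800, (cx,cy)=(1.0000,0.0000)
member 10 (5-6): L=1.8688, (cx,cy)=(0.5105,-0.8599)
solve A·x = −loads:
  F[0-1] = -599.8008 N (compression)
  F[0-2] = -1529.8289 N (compression)
  F[1-2] = +576.5006 N (tension)
  F[1-3] = -551.5795 N (compression)
  F[2-3] = -558.8267 N (compression)
  F[2-4] = -973.7619 N (compression)
  F[3-4] = +764.4706 N (tension)
  F[3-5] = -1161.5813 N (compression)
  F[4-5] = +1467.2253 N (tension)
  F[4-6] = +968.5733 N (tension)
  F[5-6] = -1897.3890 N (compression)
  Rx@0 = +1783.1500 N
  Ry@0 = +543.6814 N
  Ry@6 = +1631.5486 N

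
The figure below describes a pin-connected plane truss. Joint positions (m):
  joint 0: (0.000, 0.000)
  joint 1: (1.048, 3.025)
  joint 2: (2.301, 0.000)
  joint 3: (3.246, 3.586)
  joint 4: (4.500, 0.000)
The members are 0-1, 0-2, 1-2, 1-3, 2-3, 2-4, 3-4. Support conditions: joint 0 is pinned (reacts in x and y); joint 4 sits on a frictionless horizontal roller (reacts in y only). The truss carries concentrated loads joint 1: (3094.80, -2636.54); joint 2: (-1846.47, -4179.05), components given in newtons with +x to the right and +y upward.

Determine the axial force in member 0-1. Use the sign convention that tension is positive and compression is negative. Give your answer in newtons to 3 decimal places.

N=5 nodes, M=7 members, R=3 reactions → 2N=10, M+R=10
member 0 (0-1): L=3.2014, (cx,cy)=(0.3274,0.9449)
member 1 (0-2): L=2.3010, (cx,cy)=(1.0000,0.0000)
member 2 (1-2): L=3.2742, (cx,cy)=(0.3827,-0.9239)
member 3 (1-3): L=2.2685, (cx,cy)=(0.9689,0.2473)
member 4 (2-3): L=3.7084, (cx,cy)=(0.2548,0.9670)
member 5 (2-4): L=2.1990, (cx,cy)=(1.0000,0.0000)
member 6 (3-4): L=3.7989, (cx,cy)=(0.3301,-0.9439)
solve A·x = −loads:
  F[0-1] = -2099.9967 N (compression)
  F[0-2] = +1935.7793 N (tension)
  F[1-2] = -1583.4752 N (compression)
  F[1-3] = -3278.1025 N (compression)
  F[2-3] = +5834.6066 N (tension)
  F[2-4] = +1689.4736 N (tension)
  F[3-4] = -5118.1831 N (compression)
  Rx@0 = -1248.3300 N
  Ry@0 = +1984.2882 N
  Ry@4 = +4831.3018 N

-2099.997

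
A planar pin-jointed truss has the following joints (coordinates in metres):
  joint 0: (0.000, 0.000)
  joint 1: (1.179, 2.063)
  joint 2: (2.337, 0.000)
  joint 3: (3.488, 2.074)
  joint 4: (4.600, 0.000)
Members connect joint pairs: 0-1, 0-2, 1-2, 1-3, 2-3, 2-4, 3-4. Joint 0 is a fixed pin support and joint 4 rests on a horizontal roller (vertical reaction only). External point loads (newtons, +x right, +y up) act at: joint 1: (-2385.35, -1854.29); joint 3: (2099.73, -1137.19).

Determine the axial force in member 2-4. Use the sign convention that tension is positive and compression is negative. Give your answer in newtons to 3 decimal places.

651.156

N=5 nodes, M=7 members, R=3 reactions → 2N=10, M+R=10
member 0 (0-1): L=2.3761, (cx,cy)=(0.4962,0.8682)
member 1 (0-2): L=2.3370, (cx,cy)=(1.0000,0.0000)
member 2 (1-2): L=2.3658, (cx,cy)=(0.4895,-0.8720)
member 3 (1-3): L=2.3090, (cx,cy)=(1.0000,0.0048)
member 4 (2-3): L=2.3720, (cx,cy)=(0.4852,0.8744)
member 5 (2-4): L=2.2630, (cx,cy)=(1.0000,0.0000)
member 6 (3-4): L=2.3533, (cx,cy)=(0.4725,-0.8813)
solve A·x = −loads:
  F[0-1] = -2046.7274 N (compression)
  F[0-2] = +729.9339 N (tension)
  F[1-2] = -80.9293 N (compression)
  F[1-3] = +1409.4252 N (tension)
  F[2-3] = +80.7108 N (tension)
  F[2-4] = +651.1559 N (tension)
  F[3-4] = -1378.0261 N (compression)
  Rx@0 = +285.6200 N
  Ry@0 = +1777.0040 N
  Ry@4 = +1214.4760 N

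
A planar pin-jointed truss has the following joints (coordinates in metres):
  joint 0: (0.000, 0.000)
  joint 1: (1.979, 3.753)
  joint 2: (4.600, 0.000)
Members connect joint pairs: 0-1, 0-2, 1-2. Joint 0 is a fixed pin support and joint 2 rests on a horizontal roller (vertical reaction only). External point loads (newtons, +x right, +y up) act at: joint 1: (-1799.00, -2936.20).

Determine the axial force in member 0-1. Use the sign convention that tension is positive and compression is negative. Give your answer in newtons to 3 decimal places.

-3550.650

N=3 nodes, M=3 members, R=3 reactions → 2N=6, M+R=6
member 0 (0-1): L=4.2428, (cx,cy)=(0.4664,0.8846)
member 1 (0-2): L=4.6000, (cx,cy)=(1.0000,0.0000)
member 2 (1-2): L=4.5776, (cx,cy)=(0.5726,-0.8199)
solve A·x = −loads:
  F[0-1] = -3550.6500 N (compression)
  F[0-2] = -142.8491 N (compression)
  F[1-2] = +249.4885 N (tension)
  Rx@0 = +1799.0000 N
  Ry@0 = +3140.7450 N
  Ry@2 = -204.5450 N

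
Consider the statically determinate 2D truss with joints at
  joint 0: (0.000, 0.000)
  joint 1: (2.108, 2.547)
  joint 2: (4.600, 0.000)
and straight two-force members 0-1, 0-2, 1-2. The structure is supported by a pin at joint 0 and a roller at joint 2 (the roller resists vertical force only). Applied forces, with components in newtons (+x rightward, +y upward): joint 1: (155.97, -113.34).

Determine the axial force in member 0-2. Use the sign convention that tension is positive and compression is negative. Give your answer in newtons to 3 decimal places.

N=3 nodes, M=3 members, R=3 reactions → 2N=6, M+R=6
member 0 (0-1): L=3.3062, (cx,cy)=(0.6376,0.7704)
member 1 (0-2): L=4.6000, (cx,cy)=(1.0000,0.0000)
member 2 (1-2): L=3.5633, (cx,cy)=(0.6993,-0.7148)
solve A·x = −loads:
  F[0-1] = +32.3988 N (tension)
  F[0-2] = +135.3128 N (tension)
  F[1-2] = -193.4844 N (compression)
  Rx@0 = -155.9700 N
  Ry@0 = -24.9592 N
  Ry@2 = +138.2992 N

135.313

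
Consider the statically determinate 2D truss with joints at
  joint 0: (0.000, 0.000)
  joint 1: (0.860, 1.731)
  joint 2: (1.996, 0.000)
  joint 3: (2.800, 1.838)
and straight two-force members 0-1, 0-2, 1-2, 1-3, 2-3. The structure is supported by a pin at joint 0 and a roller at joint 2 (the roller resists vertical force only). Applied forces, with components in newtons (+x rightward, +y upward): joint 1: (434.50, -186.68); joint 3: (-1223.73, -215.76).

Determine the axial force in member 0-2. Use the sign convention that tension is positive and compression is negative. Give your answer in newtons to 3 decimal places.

-406.982

N=4 nodes, M=5 members, R=3 reactions → 2N=8, M+R=8
member 0 (0-1): L=1.9329, (cx,cy)=(0.4449,0.8956)
member 1 (0-2): L=1.9960, (cx,cy)=(1.0000,0.0000)
member 2 (1-2): L=2.0705, (cx,cy)=(0.5487,-0.8360)
member 3 (1-3): L=1.9429, (cx,cy)=(0.9985,0.0551)
member 4 (2-3): L=2.0062, (cx,cy)=(0.4008,0.9162)
solve A·x = −loads:
  F[0-1] = -859.1088 N (compression)
  F[0-2] = -406.9818 N (compression)
  F[1-2] = +620.6356 N (tension)
  F[1-3] = -1159.0293 N (compression)
  F[2-3] = -165.8311 N (compression)
  Rx@0 = +789.2300 N
  Ry@0 = +769.3856 N
  Ry@2 = -366.9456 N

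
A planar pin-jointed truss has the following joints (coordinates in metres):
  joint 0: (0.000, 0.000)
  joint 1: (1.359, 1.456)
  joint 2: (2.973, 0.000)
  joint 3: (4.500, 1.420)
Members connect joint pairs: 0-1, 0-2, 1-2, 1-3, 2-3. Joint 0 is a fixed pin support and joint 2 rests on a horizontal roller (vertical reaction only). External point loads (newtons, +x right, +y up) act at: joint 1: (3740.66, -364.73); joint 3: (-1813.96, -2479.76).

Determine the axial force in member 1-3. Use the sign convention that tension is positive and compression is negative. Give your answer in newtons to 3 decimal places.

842.329

N=4 nodes, M=5 members, R=3 reactions → 2N=8, M+R=8
member 0 (0-1): L=1.9917, (cx,cy)=(0.6823,0.7310)
member 1 (0-2): L=2.9730, (cx,cy)=(1.0000,0.0000)
member 2 (1-2): L=2.1737, (cx,cy)=(0.7425,-0.6698)
member 3 (1-3): L=3.1412, (cx,cy)=(0.9999,-0.0115)
member 4 (2-3): L=2.0852, (cx,cy)=(0.7323,0.6810)
solve A·x = −loads:
  F[0-1] = +2792.1963 N (tension)
  F[0-2] = +21.4836 N (tension)
  F[1-2] = -3606.2767 N (compression)
  F[1-3] = +842.3295 N (tension)
  F[2-3] = -3627.2587 N (compression)
  Rx@0 = -1926.7000 N
  Ry@0 = -2041.2032 N
  Ry@2 = +4885.6932 N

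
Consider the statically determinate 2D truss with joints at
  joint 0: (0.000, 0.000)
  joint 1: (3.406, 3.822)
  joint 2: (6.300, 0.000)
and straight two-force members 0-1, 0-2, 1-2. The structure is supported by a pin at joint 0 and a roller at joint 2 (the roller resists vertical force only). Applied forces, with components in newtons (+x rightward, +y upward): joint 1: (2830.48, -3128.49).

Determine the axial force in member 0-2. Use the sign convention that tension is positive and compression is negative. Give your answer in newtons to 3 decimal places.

2580.922

N=3 nodes, M=3 members, R=3 reactions → 2N=6, M+R=6
member 0 (0-1): L=5.1194, (cx,cy)=(0.6653,0.7466)
member 1 (0-2): L=6.3000, (cx,cy)=(1.0000,0.0000)
member 2 (1-2): L=4.7941, (cx,cy)=(0.6037,-0.7972)
solve A·x = −loads:
  F[0-1] = +375.1015 N (tension)
  F[0-2] = +2580.9216 N (tension)
  F[1-2] = -4275.4210 N (compression)
  Rx@0 = -2830.4800 N
  Ry@0 = -280.0388 N
  Ry@2 = +3408.5288 N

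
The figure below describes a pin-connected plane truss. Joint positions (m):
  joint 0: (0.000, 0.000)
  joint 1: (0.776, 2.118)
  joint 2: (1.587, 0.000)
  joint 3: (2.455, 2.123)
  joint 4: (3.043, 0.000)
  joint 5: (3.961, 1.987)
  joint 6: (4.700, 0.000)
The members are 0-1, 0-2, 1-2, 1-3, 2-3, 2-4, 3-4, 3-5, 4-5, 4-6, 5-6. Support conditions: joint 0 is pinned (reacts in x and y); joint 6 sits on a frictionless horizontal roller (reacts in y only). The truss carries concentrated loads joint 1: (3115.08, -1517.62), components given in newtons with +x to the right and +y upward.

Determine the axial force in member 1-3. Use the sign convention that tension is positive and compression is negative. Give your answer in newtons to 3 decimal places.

-2428.766

N=7 nodes, M=11 members, R=3 reactions → 2N=14, M+R=14
member 0 (0-1): L=2.2557, (cx,cy)=(0.3440,0.9390)
member 1 (0-2): L=1.5870, (cx,cy)=(1.0000,0.0000)
member 2 (1-2): L=2.2680, (cx,cy)=(0.3576,-0.9339)
member 3 (1-3): L=1.6790, (cx,cy)=(1.0000,0.0030)
member 4 (2-3): L=2.2936, (cx,cy)=(0.3784,0.9256)
member 5 (2-4): L=1.4560, (cx,cy)=(1.0000,0.0000)
member 6 (3-4): L=2.2029, (cx,cy)=(0.2669,-0.9637)
member 7 (3-5): L=1.5121, (cx,cy)=(0.9959,-0.0899)
member 8 (4-5): L=2.1888, (cx,cy)=(0.4194,0.9078)
member 9 (4-6): L=1.6570, (cx,cy)=(1.0000,0.0000)
member 10 (5-6): L=2.1200, (cx,cy)=(0.3486,-0.9373)
solve A·x = −loads:
  F[0-1] = +145.6109 N (tension)
  F[0-2] = +3064.9869 N (tension)
  F[1-2] = -1779.2202 N (compression)
  F[1-3] = -2428.7663 N (compression)
  F[2-3] = +1795.0885 N (tension)
  F[2-4] = +1749.4113 N (tension)
  F[3-4] = -1592.5263 N (compression)
  F[3-5] = -1329.7265 N (compression)
  F[4-5] = +1690.6259 N (tension)
  F[4-6] = +615.2791 N (tension)
  F[5-6] = -1765.0551 N (compression)
  Rx@0 = -3115.0800 N
  Ry@0 = -136.7231 N
  Ry@6 = +1654.3431 N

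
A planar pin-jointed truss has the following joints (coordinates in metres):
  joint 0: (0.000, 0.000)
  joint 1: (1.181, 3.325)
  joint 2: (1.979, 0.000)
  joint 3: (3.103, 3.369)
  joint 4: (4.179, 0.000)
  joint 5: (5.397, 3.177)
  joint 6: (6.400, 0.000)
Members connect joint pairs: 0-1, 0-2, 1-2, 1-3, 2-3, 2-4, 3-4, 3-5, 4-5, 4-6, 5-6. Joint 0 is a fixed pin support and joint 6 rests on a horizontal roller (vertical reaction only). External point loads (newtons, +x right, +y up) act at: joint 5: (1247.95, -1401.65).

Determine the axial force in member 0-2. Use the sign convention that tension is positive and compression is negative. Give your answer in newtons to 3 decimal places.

N=7 nodes, M=11 members, R=3 reactions → 2N=14, M+R=14
member 0 (0-1): L=3.5285, (cx,cy)=(0.3347,0.9423)
member 1 (0-2): L=1.9790, (cx,cy)=(1.0000,0.0000)
member 2 (1-2): L=3.4194, (cx,cy)=(0.2334,-0.9724)
member 3 (1-3): L=1.9225, (cx,cy)=(0.9997,0.0229)
member 4 (2-3): L=3.5516, (cx,cy)=(0.3165,0.9486)
member 5 (2-4): L=2.2000, (cx,cy)=(1.0000,0.0000)
member 6 (3-4): L=3.5367, (cx,cy)=(0.3042,-0.9526)
member 7 (3-5): L=2.3020, (cx,cy)=(0.9965,-0.0834)
member 8 (4-5): L=3.4025, (cx,cy)=(0.3580,0.9337)
member 9 (4-6): L=2.2210, (cx,cy)=(1.0000,0.0000)
member 10 (5-6): L=3.3316, (cx,cy)=(0.3011,-0.9536)
solve A·x = −loads:
  F[0-1] = +424.2971 N (tension)
  F[0-2] = +1105.9368 N (tension)
  F[1-2] = -405.6072 N (compression)
  F[1-3] = +236.7329 N (tension)
  F[2-3] = +415.7788 N (tension)
  F[2-4] = +879.6929 N (tension)
  F[3-4] = -464.4946 N (compression)
  F[3-5] = +511.3576 N (tension)
  F[4-5] = +473.8784 N (tension)
  F[4-6] = +568.7377 N (tension)
  F[5-6] = -1889.1204 N (compression)
  Rx@0 = -1247.9500 N
  Ry@0 = -399.8253 N
  Ry@6 = +1801.4753 N

1105.937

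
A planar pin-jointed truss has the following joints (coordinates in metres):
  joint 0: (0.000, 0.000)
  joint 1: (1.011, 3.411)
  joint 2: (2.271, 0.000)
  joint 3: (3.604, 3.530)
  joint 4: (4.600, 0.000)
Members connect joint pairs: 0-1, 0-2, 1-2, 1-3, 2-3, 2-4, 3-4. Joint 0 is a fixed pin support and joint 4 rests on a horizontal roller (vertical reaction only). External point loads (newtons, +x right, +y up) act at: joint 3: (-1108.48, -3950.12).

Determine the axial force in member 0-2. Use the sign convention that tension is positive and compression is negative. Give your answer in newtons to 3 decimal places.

-602.854

N=5 nodes, M=7 members, R=3 reactions → 2N=10, M+R=10
member 0 (0-1): L=3.5577, (cx,cy)=(0.2842,0.9588)
member 1 (0-2): L=2.2710, (cx,cy)=(1.0000,0.0000)
member 2 (1-2): L=3.6363, (cx,cy)=(0.3465,-0.9380)
member 3 (1-3): L=2.5957, (cx,cy)=(0.9989,0.0458)
member 4 (2-3): L=3.7733, (cx,cy)=(0.3533,0.9355)
member 5 (2-4): L=2.3290, (cx,cy)=(1.0000,0.0000)
member 6 (3-4): L=3.6678, (cx,cy)=(0.2716,-0.9624)
solve A·x = −loads:
  F[0-1] = -1779.2799 N (compression)
  F[0-2] = -602.8541 N (compression)
  F[1-2] = +1763.9516 N (tension)
  F[1-3] = -1118.0249 N (compression)
  F[2-3] = -1768.7148 N (compression)
  F[2-4] = +633.2064 N (tension)
  F[3-4] = -2331.8153 N (compression)
  Rx@0 = +1108.4800 N
  Ry@0 = +1705.9248 N
  Ry@4 = +2244.1952 N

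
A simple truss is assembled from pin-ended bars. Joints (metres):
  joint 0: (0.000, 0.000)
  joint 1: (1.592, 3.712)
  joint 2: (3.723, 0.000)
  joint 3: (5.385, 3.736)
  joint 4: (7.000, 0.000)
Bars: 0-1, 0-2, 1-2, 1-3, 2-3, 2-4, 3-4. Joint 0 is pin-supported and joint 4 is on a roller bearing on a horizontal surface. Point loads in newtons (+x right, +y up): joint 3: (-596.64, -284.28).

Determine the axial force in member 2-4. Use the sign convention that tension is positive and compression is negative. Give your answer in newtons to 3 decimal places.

N=5 nodes, M=7 members, R=3 reactions → 2N=10, M+R=10
member 0 (0-1): L=4.0390, (cx,cy)=(0.3942,0.9190)
member 1 (0-2): L=3.7230, (cx,cy)=(1.0000,0.0000)
member 2 (1-2): L=4.2802, (cx,cy)=(0.4979,-0.8672)
member 3 (1-3): L=3.7931, (cx,cy)=(1.0000,0.0063)
member 4 (2-3): L=4.0890, (cx,cy)=(0.4065,0.9137)
member 5 (2-4): L=3.2770, (cx,cy)=(1.0000,0.0000)
member 6 (3-4): L=4.0701, (cx,cy)=(0.3968,-0.9179)
solve A·x = −loads:
  F[0-1] = -417.8509 N (compression)
  F[0-2] = -431.9406 N (compression)
  F[1-2] = +440.0055 N (tension)
  F[1-3] = -383.7744 N (compression)
  F[2-3] = -417.6501 N (compression)
  F[2-4] = -43.1168 N (compression)
  F[3-4] = +108.6631 N (tension)
  Rx@0 = +596.6400 N
  Ry@0 = +384.0227 N
  Ry@4 = -99.7427 N

-43.117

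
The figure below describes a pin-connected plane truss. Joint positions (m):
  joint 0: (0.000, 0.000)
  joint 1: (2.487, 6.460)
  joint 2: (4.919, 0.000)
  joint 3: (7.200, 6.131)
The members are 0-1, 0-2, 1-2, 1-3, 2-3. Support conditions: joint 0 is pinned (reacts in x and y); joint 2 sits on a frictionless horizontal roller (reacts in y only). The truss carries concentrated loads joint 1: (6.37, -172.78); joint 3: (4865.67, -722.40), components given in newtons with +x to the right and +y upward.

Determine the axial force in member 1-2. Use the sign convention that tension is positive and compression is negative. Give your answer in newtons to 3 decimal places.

N=4 nodes, M=5 members, R=3 reactions → 2N=8, M+R=8
member 0 (0-1): L=6.9222, (cx,cy)=(0.3593,0.9332)
member 1 (0-2): L=4.9190, (cx,cy)=(1.0000,0.0000)
member 2 (1-2): L=6.9026, (cx,cy)=(0.3523,-0.9359)
member 3 (1-3): L=4.7245, (cx,cy)=(0.9976,-0.0696)
member 4 (2-3): L=6.5416, (cx,cy)=(0.3487,0.9372)
solve A·x = −loads:
  F[0-1] = +6774.8102 N (tension)
  F[0-2] = +2437.9919 N (tension)
  F[1-2] = -7313.5584 N (compression)
  F[1-3] = +5016.6409 N (tension)
  F[2-3] = -398.0359 N (compression)
  Rx@0 = -4872.0400 N
  Ry@0 = -6322.4571 N
  Ry@2 = +7217.6371 N

-7313.558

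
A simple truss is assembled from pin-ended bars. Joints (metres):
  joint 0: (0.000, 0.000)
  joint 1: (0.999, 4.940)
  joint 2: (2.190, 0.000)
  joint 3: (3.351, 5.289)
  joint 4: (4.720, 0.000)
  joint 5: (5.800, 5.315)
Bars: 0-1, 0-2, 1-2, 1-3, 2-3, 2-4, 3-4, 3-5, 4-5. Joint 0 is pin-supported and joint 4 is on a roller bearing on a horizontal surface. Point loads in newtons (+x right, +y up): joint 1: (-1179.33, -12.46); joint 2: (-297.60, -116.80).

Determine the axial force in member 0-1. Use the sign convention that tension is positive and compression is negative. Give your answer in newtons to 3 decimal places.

-1333.180

N=6 nodes, M=9 members, R=3 reactions → 2N=12, M+R=12
member 0 (0-1): L=5.0400, (cx,cy)=(0.1982,0.9802)
member 1 (0-2): L=2.1900, (cx,cy)=(1.0000,0.0000)
member 2 (1-2): L=5.0815, (cx,cy)=(0.2344,-0.9721)
member 3 (1-3): L=2.3778, (cx,cy)=(0.9892,0.1468)
member 4 (2-3): L=5.4149, (cx,cy)=(0.2144,0.9767)
member 5 (2-4): L=2.5300, (cx,cy)=(1.0000,0.0000)
member 6 (3-4): L=5.4633, (cx,cy)=(0.2506,-0.9681)
member 7 (3-5): L=2.4491, (cx,cy)=(0.9999,0.0106)
member 8 (4-5): L=5.4236, (cx,cy)=(0.1991,0.9800)
solve A·x = −loads:
  F[0-1] = -1333.1804 N (compression)
  F[0-2] = -1212.6746 N (compression)
  F[1-2] = +1420.2181 N (tension)
  F[1-3] = +588.5819 N (tension)
  F[2-3] = -1293.9505 N (compression)
  F[2-4] = -304.7749 N (compression)
  F[3-4] = +1216.2728 N (tension)
  F[3-5] = -0.0000 N (compression)
  F[4-5] = -0.0000 N (compression)
  Rx@0 = +1476.9300 N
  Ry@0 = +1306.7284 N
  Ry@4 = -1177.4684 N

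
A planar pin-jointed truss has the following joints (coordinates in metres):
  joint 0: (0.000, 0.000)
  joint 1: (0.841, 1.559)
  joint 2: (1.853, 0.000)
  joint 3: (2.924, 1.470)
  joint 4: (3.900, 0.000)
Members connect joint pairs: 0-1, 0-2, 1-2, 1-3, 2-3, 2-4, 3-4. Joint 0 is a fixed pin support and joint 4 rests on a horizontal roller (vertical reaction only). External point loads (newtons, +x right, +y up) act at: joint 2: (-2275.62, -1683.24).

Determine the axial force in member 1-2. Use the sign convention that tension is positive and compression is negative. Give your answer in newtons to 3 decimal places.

1108.321

N=5 nodes, M=7 members, R=3 reactions → 2N=10, M+R=10
member 0 (0-1): L=1.7714, (cx,cy)=(0.4748,0.8801)
member 1 (0-2): L=1.8530, (cx,cy)=(1.0000,0.0000)
member 2 (1-2): L=1.8587, (cx,cy)=(0.5445,-0.8388)
member 3 (1-3): L=2.0849, (cx,cy)=(0.9991,-0.0427)
member 4 (2-3): L=1.8188, (cx,cy)=(0.5889,0.8082)
member 5 (2-4): L=2.0470, (cx,cy)=(1.0000,0.0000)
member 6 (3-4): L=1.7645, (cx,cy)=(0.5531,-0.8331)
solve A·x = −loads:
  F[0-1] = -1003.8369 N (compression)
  F[0-2] = -1799.0254 N (compression)
  F[1-2] = +1108.3210 N (tension)
  F[1-3] = -1081.0361 N (compression)
  F[2-3] = +932.4098 N (tension)
  F[2-4] = +530.9937 N (tension)
  F[3-4] = -959.9802 N (compression)
  Rx@0 = +2275.6200 N
  Ry@0 = +883.4852 N
  Ry@4 = +799.7548 N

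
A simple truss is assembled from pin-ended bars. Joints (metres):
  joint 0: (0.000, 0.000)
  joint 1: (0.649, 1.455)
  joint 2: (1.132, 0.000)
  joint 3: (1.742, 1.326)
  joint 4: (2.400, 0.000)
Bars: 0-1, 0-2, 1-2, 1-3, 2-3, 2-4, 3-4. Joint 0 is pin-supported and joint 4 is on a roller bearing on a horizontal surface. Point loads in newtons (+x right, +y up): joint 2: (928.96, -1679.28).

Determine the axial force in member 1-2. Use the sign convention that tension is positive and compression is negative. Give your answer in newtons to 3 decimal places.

N=5 nodes, M=7 members, R=3 reactions → 2N=10, M+R=10
member 0 (0-1): L=1.5932, (cx,cy)=(0.4074,0.9133)
member 1 (0-2): L=1.1320, (cx,cy)=(1.0000,0.0000)
member 2 (1-2): L=1.5331, (cx,cy)=(0.3151,-0.9491)
member 3 (1-3): L=1.1006, (cx,cy)=(0.9931,-0.1172)
member 4 (2-3): L=1.4596, (cx,cy)=(0.4179,0.9085)
member 5 (2-4): L=1.2680, (cx,cy)=(1.0000,0.0000)
member 6 (3-4): L=1.4803, (cx,cy)=(0.4445,-0.8958)
solve A·x = −loads:
  F[0-1] = -971.4787 N (compression)
  F[0-2] = +1324.7026 N (tension)
  F[1-2] = +1024.1657 N (tension)
  F[1-3] = -723.3958 N (compression)
  F[2-3] = +778.5212 N (tension)
  F[2-4] = +393.0435 N (tension)
  F[3-4] = -884.2188 N (compression)
  Rx@0 = -928.9600 N
  Ry@0 = +887.2196 N
  Ry@4 = +792.0604 N

1024.166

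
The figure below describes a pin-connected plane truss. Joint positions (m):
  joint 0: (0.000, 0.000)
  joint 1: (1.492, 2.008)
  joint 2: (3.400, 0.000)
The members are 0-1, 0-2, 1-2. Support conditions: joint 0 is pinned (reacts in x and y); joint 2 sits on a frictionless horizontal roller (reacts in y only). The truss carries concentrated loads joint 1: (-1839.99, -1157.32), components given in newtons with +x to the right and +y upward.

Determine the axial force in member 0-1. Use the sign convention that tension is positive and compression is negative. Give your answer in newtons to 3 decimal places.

N=3 nodes, M=3 members, R=3 reactions → 2N=6, M+R=6
member 0 (0-1): L=2.5016, (cx,cy)=(0.5964,0.8027)
member 1 (0-2): L=3.4000, (cx,cy)=(1.0000,0.0000)
member 2 (1-2): L=2.7699, (cx,cy)=(0.6888,-0.7249)
solve A·x = −loads:
  F[0-1] = -2162.9305 N (compression)
  F[0-2] = -549.9916 N (compression)
  F[1-2] = +798.4486 N (tension)
  Rx@0 = +1839.9900 N
  Ry@0 = +1736.1372 N
  Ry@2 = -578.8172 N

-2162.930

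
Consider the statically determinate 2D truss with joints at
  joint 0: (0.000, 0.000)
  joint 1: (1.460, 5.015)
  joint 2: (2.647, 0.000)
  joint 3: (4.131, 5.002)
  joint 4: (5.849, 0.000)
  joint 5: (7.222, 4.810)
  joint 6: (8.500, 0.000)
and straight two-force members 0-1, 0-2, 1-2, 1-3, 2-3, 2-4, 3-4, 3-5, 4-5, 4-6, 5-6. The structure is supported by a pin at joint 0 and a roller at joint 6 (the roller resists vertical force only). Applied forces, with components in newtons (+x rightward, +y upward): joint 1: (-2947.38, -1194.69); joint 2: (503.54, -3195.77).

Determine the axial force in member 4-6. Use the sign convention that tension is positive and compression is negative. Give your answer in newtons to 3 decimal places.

N=7 nodes, M=11 members, R=3 reactions → 2N=14, M+R=14
member 0 (0-1): L=5.2232, (cx,cy)=(0.2795,0.9601)
member 1 (0-2): L=2.6470, (cx,cy)=(1.0000,0.0000)
member 2 (1-2): L=5.1536, (cx,cy)=(0.2303,-0.9731)
member 3 (1-3): L=2.6710, (cx,cy)=(1.0000,-0.0049)
member 4 (2-3): L=5.2175, (cx,cy)=(0.2844,0.9587)
member 5 (2-4): L=3.2020, (cx,cy)=(1.0000,0.0000)
member 6 (3-4): L=5.2888, (cx,cy)=(0.3248,-0.9458)
member 7 (3-5): L=3.0970, (cx,cy)=(0.9981,-0.0620)
member 8 (4-5): L=5.0021, (cx,cy)=(0.2745,0.9616)
member 9 (4-6): L=2.6510, (cx,cy)=(1.0000,0.0000)
member 10 (5-6): L=4.9769, (cx,cy)=(0.2568,-0.9665)
solve A·x = −loads:
  F[0-1] = -5133.6389 N (compression)
  F[0-2] = -1008.8745 N (compression)
  F[1-2] = +3834.3478 N (tension)
  F[1-3] = +629.2713 N (tension)
  F[2-3] = -558.5553 N (compression)
  F[2-4] = -470.3953 N (compression)
  F[3-4] = +550.2737 N (tension)
  F[3-5] = +292.2083 N (tension)
  F[4-5] = -541.2197 N (compression)
  F[4-6] = -143.0904 N (compression)
  F[5-6] = +557.2334 N (tension)
  Rx@0 = +2443.8400 N
  Ry@0 = +4929.0082 N
  Ry@6 = -538.5482 N

-143.090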